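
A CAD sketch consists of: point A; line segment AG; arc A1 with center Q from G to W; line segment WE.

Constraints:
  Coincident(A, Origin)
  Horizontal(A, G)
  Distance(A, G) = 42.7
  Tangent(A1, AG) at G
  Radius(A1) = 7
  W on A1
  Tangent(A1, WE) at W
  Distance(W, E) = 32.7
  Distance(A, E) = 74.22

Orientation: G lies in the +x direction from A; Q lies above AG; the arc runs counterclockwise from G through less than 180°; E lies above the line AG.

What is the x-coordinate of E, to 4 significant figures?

68.75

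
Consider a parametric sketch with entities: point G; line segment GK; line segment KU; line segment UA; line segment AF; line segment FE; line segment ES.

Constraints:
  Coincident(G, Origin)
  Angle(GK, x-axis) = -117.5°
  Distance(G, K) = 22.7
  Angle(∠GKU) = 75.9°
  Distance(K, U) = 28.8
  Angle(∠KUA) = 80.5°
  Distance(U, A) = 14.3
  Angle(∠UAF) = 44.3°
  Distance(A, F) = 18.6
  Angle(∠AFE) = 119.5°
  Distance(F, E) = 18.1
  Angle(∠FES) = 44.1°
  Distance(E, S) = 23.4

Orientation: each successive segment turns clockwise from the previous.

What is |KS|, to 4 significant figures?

31.42

G is at the origin; GK runs at -117.5° with length 22.7, so K = (-10.48, -20.14). ∠GKU = 75.9° gives KU at 138.4° from the x-axis; with |KU| = 28.8, U = (-32.02, -1.014). ∠KUA = 80.5° gives UA at 38.90° from the x-axis; with |UA| = 14.3, A = (-20.89, 7.966). ∠UAF = 44.3° gives AF at -96.80° from the x-axis; with |AF| = 18.6, F = (-23.09, -10.50). ∠AFE = 119.5° gives FE at -157.3° from the x-axis; with |FE| = 18.1, E = (-39.79, -17.49). ∠FES = 44.1° gives ES at 66.80° from the x-axis; with |ES| = 23.4, S = (-30.57, 4.020). Then |KS| = |S − K| = 31.42.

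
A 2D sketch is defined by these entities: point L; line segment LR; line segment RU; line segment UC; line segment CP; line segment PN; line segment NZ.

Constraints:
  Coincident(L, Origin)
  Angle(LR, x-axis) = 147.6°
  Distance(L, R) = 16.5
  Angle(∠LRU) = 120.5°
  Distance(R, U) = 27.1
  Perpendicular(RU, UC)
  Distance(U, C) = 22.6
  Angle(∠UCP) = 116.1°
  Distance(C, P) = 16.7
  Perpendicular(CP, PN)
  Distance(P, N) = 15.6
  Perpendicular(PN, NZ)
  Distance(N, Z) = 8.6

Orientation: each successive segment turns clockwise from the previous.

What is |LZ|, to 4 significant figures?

21.44

L is at the origin; LR runs at 147.6° with length 16.5, so R = (-13.93, 8.841). ∠LRU = 120.5° gives RU at 88.10° from the x-axis; with |RU| = 27.1, U = (-13.03, 35.93). RU is perpendicular to UC, so UC runs at -1.900°; with |UC| = 22.6, C = (9.555, 35.18). ∠UCP = 116.1° gives CP at -65.80° from the x-axis; with |CP| = 16.7, P = (16.40, 19.94). CP is perpendicular to PN, so PN runs at -155.8°; with |PN| = 15.6, N = (2.171, 13.55). The perpendicularity gives NZ at right angles to PN, so NZ runs at 114.2°; with |NZ| = 8.6, Z = (-1.354, 21.39). Then |LZ| = |Z − L| = 21.44.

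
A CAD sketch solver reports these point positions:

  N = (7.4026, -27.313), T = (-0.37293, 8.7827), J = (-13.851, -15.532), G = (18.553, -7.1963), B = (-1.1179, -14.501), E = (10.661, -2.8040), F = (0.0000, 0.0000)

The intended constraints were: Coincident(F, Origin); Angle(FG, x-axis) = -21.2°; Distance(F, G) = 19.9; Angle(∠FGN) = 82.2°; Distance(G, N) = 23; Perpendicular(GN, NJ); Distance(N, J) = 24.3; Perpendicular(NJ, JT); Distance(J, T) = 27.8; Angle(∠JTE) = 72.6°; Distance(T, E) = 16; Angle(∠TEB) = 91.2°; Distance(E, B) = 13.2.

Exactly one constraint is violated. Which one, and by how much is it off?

Distance(E, B) = 13.2 — off by 3.40.

F = (0.00, 0.00) ✓; FG at -21.20° ✓; |FG| = 19.90 ✓; ∠FGN = 82.20° ✓; |GN| = 23.00 ✓; ∠(GN, NJ) = 90.00° ✓; |NJ| = 24.30 ✓; ∠(NJ, JT) = 90.00° ✓; |JT| = 27.80 ✓; ∠JTE = 72.60° ✓; |TE| = 16.00 ✓; ∠TEB = 91.20° ✓; |EB| = 16.60 ✗.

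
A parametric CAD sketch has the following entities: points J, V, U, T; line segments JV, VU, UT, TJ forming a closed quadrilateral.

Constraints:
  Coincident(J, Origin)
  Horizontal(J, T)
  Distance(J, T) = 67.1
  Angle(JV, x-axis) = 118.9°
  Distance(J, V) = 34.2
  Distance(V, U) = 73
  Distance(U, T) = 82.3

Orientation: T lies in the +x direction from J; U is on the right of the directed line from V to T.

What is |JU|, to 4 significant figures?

42.09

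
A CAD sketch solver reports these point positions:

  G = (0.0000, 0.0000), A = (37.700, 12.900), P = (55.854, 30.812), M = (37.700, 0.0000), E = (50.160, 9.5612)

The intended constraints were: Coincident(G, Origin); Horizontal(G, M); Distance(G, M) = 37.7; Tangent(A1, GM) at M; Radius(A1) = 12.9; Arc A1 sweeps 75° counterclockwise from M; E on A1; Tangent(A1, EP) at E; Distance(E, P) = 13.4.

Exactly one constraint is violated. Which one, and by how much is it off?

Distance(E, P) = 13.4 — off by 8.60.

G = (0.00, 0.00) ✓; G.y = 0.00, M.y = 0.00 ✓; |GM| = 37.70 ✓; ∠(AM, MG) = 90.00° ✓; |AM| = 12.90 ✓; bearing(A→E) − bearing(A→M) = 75.00° ✓; |AE| = 12.90 ✓; ∠(AE, EP) = 90.00° ✓; |EP| = 22.00 ✗.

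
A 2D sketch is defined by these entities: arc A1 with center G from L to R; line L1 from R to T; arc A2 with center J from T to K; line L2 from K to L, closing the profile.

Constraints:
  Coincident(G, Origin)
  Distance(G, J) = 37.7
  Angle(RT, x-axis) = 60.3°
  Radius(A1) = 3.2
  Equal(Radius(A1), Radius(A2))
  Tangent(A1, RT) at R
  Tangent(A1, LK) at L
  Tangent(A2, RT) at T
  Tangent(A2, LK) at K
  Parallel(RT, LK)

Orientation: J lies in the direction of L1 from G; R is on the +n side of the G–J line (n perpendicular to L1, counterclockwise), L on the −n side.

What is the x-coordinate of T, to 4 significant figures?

15.90

The slot axis is L1's direction at 60.3°, so u = (cos 60.3°, sin 60.3°) = (0.4955, 0.8686) and n = (−sin 60.3°, cos 60.3°) = (-0.8686, 0.4955). G is at the origin and J lies 37.7 along u from G, so J = 37.7·u = (18.68, 32.75). Tangency of A1 to both parallel lines with radius 3.2 puts R and L at G ± 3.2·n: R = (-2.780, 1.585), L = (2.780, -1.585). Equal radii place T and K the same way about J: T = J + 3.2·n = (15.90, 34.33), K = J − 3.2·n = (21.46, 31.16). So T.x = 15.90.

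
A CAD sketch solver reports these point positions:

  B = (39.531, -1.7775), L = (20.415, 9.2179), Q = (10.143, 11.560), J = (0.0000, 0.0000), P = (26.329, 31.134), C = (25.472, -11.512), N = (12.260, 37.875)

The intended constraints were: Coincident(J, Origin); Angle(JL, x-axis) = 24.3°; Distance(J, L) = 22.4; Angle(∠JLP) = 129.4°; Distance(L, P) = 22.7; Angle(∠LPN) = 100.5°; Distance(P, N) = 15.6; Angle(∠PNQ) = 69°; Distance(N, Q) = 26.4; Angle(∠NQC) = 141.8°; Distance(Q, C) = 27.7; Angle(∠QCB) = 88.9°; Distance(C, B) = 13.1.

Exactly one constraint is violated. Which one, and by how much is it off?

Distance(C, B) = 13.1 — off by 4.00.

J = (0.00, 0.00) ✓; JL at 24.30° ✓; |JL| = 22.40 ✓; ∠JLP = 129.4° ✓; |LP| = 22.70 ✓; ∠LPN = 100.5° ✓; |PN| = 15.60 ✓; ∠PNQ = 69.00° ✓; |NQ| = 26.40 ✓; ∠NQC = 141.8° ✓; |QC| = 27.70 ✓; ∠QCB = 88.90° ✓; |CB| = 17.10 ✗.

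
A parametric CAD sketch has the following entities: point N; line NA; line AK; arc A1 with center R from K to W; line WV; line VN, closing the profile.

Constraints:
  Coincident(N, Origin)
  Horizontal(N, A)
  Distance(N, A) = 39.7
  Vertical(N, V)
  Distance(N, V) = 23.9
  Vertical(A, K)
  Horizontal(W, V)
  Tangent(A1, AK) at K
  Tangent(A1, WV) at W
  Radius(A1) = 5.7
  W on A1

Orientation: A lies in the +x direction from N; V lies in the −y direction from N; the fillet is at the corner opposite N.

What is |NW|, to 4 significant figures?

41.56

N is at the origin; NA is horizontal with |NA| = 39.7 and A on the +x side, so A = (39.70, 0.000). NV is vertical with |NV| = 23.9 and V on the −y side, so V = (0.000, -23.90). The virtual corner opposite N is at (39.70, -23.90). A1 meets AK tangentially, so RK is at right angles to AK and the tangent condition forces RW to be normal to WV, with radius 5.7, so the center R sits 5.7 in from both sides at R = (34.00, -18.20). That places the tangent points at K = (39.70, -18.20) on AK and W = (34.00, -23.90) on WV. Then |NW| = |W − N| = 41.56.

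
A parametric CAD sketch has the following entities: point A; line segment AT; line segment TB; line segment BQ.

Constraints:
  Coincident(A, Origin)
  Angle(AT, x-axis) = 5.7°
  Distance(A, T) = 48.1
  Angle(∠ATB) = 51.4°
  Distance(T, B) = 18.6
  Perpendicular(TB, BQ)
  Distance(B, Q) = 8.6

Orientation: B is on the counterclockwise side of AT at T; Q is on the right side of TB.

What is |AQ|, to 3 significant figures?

47.6

A is at the origin; AT runs at 5.7° with length 48.1, so T = 48.1·(cos 5.7°, sin 5.7°) = (47.9, 4.78). ∠ATB = 51.4°, so TB runs at 5.7° + (180° − 51.4°) = 134° from the x-axis; with |TB| = 18.6, B = T + 18.6·(cos 134°, sin 134°) = (34.9, 18.1). The perpendicularity gives BQ at right angles to TB; with |BQ| = 8.6 on the right of TB, Q = B + 8.6·(0.716, 0.698) = (41.0, 24.1). Then |AQ| = |Q − A| = 47.6.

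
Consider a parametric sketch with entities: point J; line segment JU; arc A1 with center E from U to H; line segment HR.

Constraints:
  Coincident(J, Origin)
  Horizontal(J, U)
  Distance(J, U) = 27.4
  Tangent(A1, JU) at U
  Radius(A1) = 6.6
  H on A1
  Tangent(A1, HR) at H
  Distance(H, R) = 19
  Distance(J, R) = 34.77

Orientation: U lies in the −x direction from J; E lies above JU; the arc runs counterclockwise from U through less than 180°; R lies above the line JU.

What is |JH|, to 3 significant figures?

22.1

Checks: J.y = 0.00, U.y = 0.00 ✓; |EU| = 6.600 ✓; |EH| = 6.600 ✓; ∠(EH, HR) = 90.00° ✓; |HR| = 19.00 ✓; |JR| = 34.77 ✓.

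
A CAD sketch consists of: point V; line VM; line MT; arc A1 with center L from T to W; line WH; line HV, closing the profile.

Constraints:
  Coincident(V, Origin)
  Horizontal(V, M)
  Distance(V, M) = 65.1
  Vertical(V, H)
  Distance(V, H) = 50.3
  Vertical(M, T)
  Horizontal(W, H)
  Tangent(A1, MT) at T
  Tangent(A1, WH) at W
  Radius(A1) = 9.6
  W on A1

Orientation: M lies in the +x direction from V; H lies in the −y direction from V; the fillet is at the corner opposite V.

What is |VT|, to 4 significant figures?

76.78

V is at the origin; VM is horizontal with |VM| = 65.1 and M on the +x side, so M = (65.10, 0.000). VH is vertical with |VH| = 50.3 and H on the −y side, so H = (0.000, -50.30). The virtual corner opposite V is at (65.10, -50.30). Tangency of A1 to MT means the radius LT is perpendicular to MT and the tangent condition forces LW to be normal to WH, with radius 9.6, so the center L sits 9.6 in from both sides at L = (55.50, -40.70). That places the tangent points at T = (65.10, -40.70) on MT and W = (55.50, -50.30) on WH. Then |VT| = |T − V| = 76.78.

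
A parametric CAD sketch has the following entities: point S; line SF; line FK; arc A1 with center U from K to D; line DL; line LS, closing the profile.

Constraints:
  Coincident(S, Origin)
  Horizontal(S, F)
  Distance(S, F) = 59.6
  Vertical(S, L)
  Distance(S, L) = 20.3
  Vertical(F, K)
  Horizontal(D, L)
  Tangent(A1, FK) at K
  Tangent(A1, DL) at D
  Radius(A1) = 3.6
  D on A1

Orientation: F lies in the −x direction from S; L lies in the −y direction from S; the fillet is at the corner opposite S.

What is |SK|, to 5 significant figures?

61.895

S is at the origin; S and F share the same y with |SF| = 59.6 and F on the −x side, so F = (-59.600, 0.0000). S and L share the same x with |SL| = 20.3 and L on the −y side, so L = (0.0000, -20.300). The virtual corner opposite S is at (-59.600, -20.300). Tangency of A1 to FK means the radius UK is perpendicular to FK and A1 meets DL tangentially, so UD is at right angles to DL, with radius 3.6, so the center U sits 3.6 in from both sides at U = (-56.000, -16.700). That places the tangent points at K = (-59.600, -16.700) on FK and D = (-56.000, -20.300) on DL. Then |SK| = |K − S| = 61.895.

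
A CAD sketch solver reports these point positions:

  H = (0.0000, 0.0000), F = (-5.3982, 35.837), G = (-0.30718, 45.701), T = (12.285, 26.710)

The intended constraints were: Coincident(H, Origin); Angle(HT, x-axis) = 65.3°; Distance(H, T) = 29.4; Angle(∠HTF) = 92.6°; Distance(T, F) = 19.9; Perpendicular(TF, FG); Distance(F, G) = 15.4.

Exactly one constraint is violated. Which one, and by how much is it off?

Distance(F, G) = 15.4 — off by 4.30.

H = (0.00, 0.00) ✓; HT at 65.30° ✓; |HT| = 29.40 ✓; ∠HTF = 92.60° ✓; |TF| = 19.90 ✓; ∠(TF, FG) = 90.00° ✓; |FG| = 11.10 ✗.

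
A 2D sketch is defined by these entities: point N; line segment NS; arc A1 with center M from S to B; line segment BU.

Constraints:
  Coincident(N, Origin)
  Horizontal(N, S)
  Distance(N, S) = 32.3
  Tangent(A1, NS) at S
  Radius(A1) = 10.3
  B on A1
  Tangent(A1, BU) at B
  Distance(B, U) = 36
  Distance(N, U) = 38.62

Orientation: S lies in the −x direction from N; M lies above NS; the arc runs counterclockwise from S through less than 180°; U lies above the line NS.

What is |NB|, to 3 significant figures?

23.8

Checks: |MB| = 10.30 ✓; ∠(MB, BU) = 90.00° ✓; |BU| = 36.00 ✓; |NU| = 38.62 ✓.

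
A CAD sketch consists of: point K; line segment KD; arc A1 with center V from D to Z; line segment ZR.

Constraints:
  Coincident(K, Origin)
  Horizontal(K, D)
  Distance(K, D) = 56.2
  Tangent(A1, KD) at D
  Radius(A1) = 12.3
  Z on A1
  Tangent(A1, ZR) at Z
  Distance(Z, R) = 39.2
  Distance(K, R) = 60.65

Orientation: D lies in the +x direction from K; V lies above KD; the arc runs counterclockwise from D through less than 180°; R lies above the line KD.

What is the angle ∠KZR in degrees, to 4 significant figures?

62.11°

K is at the origin; KD is horizontal with |KD| = 56.2 and D on the +x side, so D = (56.20, 0.000). Tangency of A1 to KD means the radius VD is perpendicular to KD, so V = D + (0, 12.3) = (56.20, 12.30). Since VZ ⟂ ZR (tangency), |VR| = √(12.3² + 39.2²) = 41.08 regardless of where Z sits on A1. So R lies on both circle(K, 60.65) and circle(V, 41.08); the above-KD intersection is R = (36.56, 48.39). Z is the foot of the tangent from R: Z = (64.75, 21.14).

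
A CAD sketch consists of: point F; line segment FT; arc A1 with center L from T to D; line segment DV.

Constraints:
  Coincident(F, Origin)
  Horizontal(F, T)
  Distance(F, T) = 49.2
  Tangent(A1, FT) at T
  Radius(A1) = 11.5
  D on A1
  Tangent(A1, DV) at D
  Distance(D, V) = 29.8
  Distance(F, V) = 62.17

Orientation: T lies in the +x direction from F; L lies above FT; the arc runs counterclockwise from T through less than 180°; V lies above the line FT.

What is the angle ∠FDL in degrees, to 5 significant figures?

12.982°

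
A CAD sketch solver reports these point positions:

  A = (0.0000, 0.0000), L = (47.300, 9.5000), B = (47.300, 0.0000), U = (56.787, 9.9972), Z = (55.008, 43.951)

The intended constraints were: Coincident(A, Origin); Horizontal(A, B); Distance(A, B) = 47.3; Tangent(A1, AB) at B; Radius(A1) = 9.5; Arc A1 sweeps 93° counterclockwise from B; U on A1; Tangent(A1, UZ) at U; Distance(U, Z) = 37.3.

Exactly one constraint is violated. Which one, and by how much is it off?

Distance(U, Z) = 37.3 — off by 3.30.

A = (0.00, 0.00) ✓; A.y = 0.00, B.y = 0.00 ✓; |AB| = 47.30 ✓; ∠(LB, BA) = 90.00° ✓; |LB| = 9.500 ✓; bearing(L→U) − bearing(L→B) = 93.00° ✓; |LU| = 9.500 ✓; ∠(LU, UZ) = 90.00° ✓; |UZ| = 34.00 ✗.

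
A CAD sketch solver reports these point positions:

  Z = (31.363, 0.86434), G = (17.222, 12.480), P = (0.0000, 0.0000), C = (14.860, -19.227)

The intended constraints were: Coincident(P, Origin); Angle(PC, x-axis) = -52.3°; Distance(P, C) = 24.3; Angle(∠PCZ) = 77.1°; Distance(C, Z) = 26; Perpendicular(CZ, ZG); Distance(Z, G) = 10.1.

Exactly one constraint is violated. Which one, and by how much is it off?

Distance(Z, G) = 10.1 — off by 8.20.

P = (0.00, 0.00) ✓; PC at -52.30° ✓; |PC| = 24.30 ✓; ∠PCZ = 77.10° ✓; |CZ| = 26.00 ✓; ∠(CZ, ZG) = 90.00° ✓; |ZG| = 18.30 ✗.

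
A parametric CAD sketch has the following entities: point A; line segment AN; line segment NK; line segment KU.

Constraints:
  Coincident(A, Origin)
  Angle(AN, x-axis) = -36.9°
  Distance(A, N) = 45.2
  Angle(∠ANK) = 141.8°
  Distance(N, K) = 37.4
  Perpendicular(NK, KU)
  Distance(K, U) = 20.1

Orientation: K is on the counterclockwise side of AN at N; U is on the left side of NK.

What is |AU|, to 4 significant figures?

73.34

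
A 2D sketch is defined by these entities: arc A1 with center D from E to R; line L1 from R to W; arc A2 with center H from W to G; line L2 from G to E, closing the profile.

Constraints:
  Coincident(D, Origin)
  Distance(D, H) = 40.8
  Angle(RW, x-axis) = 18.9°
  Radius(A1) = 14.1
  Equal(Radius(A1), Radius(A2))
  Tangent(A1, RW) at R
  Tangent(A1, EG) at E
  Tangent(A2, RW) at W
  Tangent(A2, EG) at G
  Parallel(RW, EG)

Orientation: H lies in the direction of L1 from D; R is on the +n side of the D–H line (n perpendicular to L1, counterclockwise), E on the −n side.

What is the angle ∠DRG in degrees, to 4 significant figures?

55.35°

The slot axis is L1's direction at 18.9°, so u = (cos 18.9°, sin 18.9°) = (0.9461, 0.3239) and n = (−sin 18.9°, cos 18.9°) = (-0.3239, 0.9461). D is at the origin and H lies 40.8 along u from D, so H = 40.8·u = (38.60, 13.22). Tangency of A1 to both parallel lines with radius 14.1 puts R and E at D ± 14.1·n: R = (-4.567, 13.34), E = (4.567, -13.34). Equal radii place W and G the same way about H: W = H + 14.1·n = (34.03, 26.56), G = H − 14.1·n = (43.17, -0.1240). Then cos ∠DRG = RD·RG / (|RD||RG|), giving 55.35°.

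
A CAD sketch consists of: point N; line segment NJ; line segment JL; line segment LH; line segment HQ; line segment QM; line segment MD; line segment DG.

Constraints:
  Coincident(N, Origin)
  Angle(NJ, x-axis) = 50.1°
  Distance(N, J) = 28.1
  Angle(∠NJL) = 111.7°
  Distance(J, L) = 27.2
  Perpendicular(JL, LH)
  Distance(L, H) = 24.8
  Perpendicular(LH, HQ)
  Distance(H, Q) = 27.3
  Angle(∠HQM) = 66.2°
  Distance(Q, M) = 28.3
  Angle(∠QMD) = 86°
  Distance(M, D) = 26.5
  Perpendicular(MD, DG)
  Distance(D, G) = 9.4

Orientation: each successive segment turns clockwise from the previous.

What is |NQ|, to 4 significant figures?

10.37

JL is perpendicular to LH, so LH runs at -108.2°; with |LH| = 24.8, H = (36.12, -10.50). LH is perpendicular to HQ, so HQ runs at 161.8°; with |HQ| = 27.3, Q = (10.18, -1.971). Then |NQ| = |Q − N| = 10.37.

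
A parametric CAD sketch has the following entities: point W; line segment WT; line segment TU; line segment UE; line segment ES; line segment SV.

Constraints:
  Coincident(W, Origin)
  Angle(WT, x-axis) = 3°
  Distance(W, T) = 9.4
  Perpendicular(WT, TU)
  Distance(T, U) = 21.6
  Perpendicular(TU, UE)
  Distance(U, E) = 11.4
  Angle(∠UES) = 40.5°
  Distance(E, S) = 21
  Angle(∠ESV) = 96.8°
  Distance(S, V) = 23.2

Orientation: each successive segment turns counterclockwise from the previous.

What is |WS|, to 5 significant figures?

16.078

W is at the origin; WT runs at 3.0° with length 9.4, so T = (9.3871, 0.49196). WT is perpendicular to TU, so TU runs at 93.000°; with |TU| = 21.6, U = (8.2567, 22.062). The perpendicularity gives UE at right angles to TU, so UE runs at -177.00°; with |UE| = 11.4, E = (-3.1277, 21.466). ∠UES = 40.5° gives ES at -37.500° from the x-axis; with |ES| = 21.0, S = (13.533, 8.6817). Then |WS| = |S − W| = 16.078.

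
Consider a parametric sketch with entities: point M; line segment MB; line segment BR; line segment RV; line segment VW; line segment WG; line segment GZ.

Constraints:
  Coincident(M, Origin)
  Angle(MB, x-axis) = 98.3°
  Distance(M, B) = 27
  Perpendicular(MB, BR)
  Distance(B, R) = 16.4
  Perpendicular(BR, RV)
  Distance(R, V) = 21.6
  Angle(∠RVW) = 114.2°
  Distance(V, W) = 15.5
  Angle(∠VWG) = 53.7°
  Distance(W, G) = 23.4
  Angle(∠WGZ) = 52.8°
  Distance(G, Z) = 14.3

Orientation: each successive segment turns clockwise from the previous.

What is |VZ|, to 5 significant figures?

5.6857

M is at the origin; MB runs at 98.3° with length 27.0, so B = (-3.8976, 26.717). MB is perpendicular to BR, so BR runs at 8.3000°; with |BR| = 16.4, R = (12.331, 29.085). BR ⟂ RV, so RV runs at -81.700°; with |RV| = 21.6, V = (15.449, 7.7109). ∠RVW = 114.2° gives VW at -147.50° from the x-axis; with |VW| = 15.5, W = (2.3761, -0.61726). ∠VWG = 53.7° gives WG at 86.200° from the x-axis; with |WG| = 23.4, G = (3.9269, 22.731). ∠WGZ = 52.8° gives GZ at -41.000° from the x-axis; with |GZ| = 14.3, Z = (14.719, 13.350). Then |VZ| = |Z − V| = 5.6857.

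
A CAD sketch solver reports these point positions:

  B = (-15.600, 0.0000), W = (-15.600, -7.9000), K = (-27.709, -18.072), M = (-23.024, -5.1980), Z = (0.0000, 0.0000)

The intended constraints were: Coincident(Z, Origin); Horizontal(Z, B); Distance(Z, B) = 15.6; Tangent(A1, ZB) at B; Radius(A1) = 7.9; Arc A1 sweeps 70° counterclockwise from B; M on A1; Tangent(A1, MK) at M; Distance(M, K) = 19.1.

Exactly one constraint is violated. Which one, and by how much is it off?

Distance(M, K) = 19.1 — off by 5.40.

Z = (0.00, 0.00) ✓; Z.y = 0.00, B.y = 0.00 ✓; |ZB| = 15.60 ✓; ∠(WB, BZ) = 90.00° ✓; |WB| = 7.900 ✓; bearing(W→M) − bearing(W→B) = 70.00° ✓; |WM| = 7.900 ✓; ∠(WM, MK) = 90.00° ✓; |MK| = 13.70 ✗.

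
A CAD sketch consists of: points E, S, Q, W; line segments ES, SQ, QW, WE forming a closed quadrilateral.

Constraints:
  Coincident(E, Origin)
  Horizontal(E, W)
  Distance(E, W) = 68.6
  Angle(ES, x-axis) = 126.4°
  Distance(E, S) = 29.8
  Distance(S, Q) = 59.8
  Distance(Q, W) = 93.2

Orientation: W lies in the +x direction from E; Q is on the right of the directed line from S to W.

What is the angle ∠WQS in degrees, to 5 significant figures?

67.631°

E is at the origin; E and W share the same y with |EW| = 68.6 and W in +x, so W = (68.6, 0). ES runs at 126.4° with |ES| = 29.8, so S = (-17.684, 23.986). Q is determined by |SQ| = 59.8 and |QW| = 93.2 together: it lies at the intersection of circle(S, 59.8) and circle(W, 93.2). With |SW| = 89.556, the foot of the radical line on SW is 16.247 from S and the perpendicular offset is √(59.8² − 16.247²) = 57.551. Taking the right-of-SW solution: Q = (-17.444, -35.814).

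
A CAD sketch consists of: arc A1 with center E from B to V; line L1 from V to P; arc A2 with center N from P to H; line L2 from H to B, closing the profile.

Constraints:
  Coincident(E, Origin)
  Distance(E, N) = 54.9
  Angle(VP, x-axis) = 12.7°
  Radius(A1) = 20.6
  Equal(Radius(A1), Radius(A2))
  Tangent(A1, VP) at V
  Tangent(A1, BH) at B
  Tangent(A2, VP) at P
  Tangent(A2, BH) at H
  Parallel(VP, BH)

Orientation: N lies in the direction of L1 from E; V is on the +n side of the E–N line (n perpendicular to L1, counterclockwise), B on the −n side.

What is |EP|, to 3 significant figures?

58.6

The slot axis is L1's direction at 12.7°, so u = (cos 12.7°, sin 12.7°) = (0.976, 0.220) and n = (−sin 12.7°, cos 12.7°) = (-0.220, 0.976). E is at the origin and N lies 54.9 along u from E, so N = 54.9·u = (53.6, 12.1). Tangency of A1 to both parallel lines with radius 20.6 puts V and B at E ± 20.6·n: V = (-4.53, 20.1), B = (4.53, -20.1). Equal radii place P and H the same way about N: P = N + 20.6·n = (49.0, 32.2), H = N − 20.6·n = (58.1, -8.03). Then |EP| = |P − E| = 58.6.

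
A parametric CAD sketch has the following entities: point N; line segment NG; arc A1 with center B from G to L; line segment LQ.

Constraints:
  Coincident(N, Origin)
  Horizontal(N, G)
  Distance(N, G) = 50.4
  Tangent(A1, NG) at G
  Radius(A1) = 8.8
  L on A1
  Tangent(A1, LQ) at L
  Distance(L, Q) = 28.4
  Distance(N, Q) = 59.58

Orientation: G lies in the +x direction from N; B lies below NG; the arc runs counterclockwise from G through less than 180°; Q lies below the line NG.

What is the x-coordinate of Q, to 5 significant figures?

45.750

Checks: |BL| = 8.800 ✓; ∠(BL, LQ) = 90.00° ✓; |LQ| = 28.40 ✓; |NQ| = 59.58 ✓.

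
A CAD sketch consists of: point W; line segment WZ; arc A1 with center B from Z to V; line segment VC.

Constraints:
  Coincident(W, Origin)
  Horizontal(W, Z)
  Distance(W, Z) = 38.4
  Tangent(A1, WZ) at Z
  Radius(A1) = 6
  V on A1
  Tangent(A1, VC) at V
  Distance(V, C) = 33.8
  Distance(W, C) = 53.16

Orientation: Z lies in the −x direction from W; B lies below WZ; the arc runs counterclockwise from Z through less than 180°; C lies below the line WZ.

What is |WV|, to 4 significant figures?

44.83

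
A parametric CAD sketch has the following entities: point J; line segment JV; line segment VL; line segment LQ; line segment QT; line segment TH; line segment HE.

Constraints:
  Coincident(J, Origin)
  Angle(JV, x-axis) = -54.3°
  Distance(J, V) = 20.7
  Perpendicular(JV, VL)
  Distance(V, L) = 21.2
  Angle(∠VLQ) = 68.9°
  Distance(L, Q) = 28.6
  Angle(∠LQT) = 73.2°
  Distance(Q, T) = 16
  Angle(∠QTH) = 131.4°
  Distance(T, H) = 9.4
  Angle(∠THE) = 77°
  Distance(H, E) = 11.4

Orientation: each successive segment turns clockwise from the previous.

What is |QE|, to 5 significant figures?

17.439

J is at the origin; JV runs at -54.3° with length 20.7, so V = (12.079, -16.810). JV is perpendicular to VL, so VL runs at -144.30°; with |VL| = 21.2, L = (-5.1369, -29.181). ∠VLQ = 68.9° gives LQ at 104.60° from the x-axis; with |LQ| = 28.6, Q = (-12.346, -1.5047). ∠LQT = 73.2° gives QT at -2.2000° from the x-axis; with |QT| = 16.0, T = (3.6422, -2.1189). ∠QTH = 131.4° gives TH at -50.800° from the x-axis; with |TH| = 9.4, H = (9.5832, -9.4034). ∠THE = 77.0° gives HE at -153.80° from the x-axis; with |HE| = 11.4, E = (-0.64551, -14.437). Then |QE| = |E − Q| = 17.439.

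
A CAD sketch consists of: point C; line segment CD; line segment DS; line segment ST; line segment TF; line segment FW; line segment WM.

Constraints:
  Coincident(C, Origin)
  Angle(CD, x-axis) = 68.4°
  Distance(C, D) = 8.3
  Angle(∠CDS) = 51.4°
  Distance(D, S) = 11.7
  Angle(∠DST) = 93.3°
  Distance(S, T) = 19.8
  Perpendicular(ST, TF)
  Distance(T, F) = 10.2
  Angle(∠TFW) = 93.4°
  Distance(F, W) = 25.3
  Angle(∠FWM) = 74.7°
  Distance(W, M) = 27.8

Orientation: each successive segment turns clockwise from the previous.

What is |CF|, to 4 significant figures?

14.10

C is at the origin; CD runs at 68.4° with length 8.3, so D = (3.055, 7.717). ∠CDS = 51.4° gives DS at -60.20° from the x-axis; with |DS| = 11.7, S = (8.870, -2.436). ∠DST = 93.3° gives ST at -146.9° from the x-axis; with |ST| = 19.8, T = (-7.717, -13.25). The perpendicularity gives TF at right angles to ST, so TF runs at 123.1°; with |TF| = 10.2, F = (-13.29, -4.704). Then |CF| = |F − C| = 14.10.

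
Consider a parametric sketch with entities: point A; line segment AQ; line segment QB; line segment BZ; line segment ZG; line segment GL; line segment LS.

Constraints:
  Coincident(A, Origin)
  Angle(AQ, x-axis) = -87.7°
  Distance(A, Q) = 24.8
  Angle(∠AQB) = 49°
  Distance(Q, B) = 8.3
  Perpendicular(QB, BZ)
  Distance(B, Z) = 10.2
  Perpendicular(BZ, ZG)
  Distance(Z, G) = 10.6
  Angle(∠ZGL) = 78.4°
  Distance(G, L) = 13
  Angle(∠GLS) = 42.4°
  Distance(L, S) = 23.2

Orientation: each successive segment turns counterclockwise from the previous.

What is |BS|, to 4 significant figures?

17.82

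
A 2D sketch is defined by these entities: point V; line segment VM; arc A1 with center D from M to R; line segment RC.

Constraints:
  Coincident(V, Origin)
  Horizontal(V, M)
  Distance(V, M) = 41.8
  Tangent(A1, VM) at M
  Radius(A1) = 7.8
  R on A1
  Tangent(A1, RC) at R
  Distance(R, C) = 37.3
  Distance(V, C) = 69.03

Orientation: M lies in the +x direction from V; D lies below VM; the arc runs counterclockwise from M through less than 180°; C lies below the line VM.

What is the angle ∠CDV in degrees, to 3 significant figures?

118°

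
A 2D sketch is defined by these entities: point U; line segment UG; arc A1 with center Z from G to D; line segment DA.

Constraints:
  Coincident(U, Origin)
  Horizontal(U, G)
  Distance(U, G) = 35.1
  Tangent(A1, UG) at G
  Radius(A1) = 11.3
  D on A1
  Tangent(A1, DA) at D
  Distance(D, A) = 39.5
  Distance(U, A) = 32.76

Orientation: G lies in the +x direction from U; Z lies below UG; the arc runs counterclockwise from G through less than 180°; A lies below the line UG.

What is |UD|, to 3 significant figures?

27.0

Checks: |UG| = 35.10 ✓; ∠(ZG, GU) = 90.00° ✓; |ZG| = 11.30 ✓; |ZD| = 11.30 ✓; ∠(ZD, DA) = 90.00° ✓; |DA| = 39.50 ✓; |UA| = 32.76 ✓.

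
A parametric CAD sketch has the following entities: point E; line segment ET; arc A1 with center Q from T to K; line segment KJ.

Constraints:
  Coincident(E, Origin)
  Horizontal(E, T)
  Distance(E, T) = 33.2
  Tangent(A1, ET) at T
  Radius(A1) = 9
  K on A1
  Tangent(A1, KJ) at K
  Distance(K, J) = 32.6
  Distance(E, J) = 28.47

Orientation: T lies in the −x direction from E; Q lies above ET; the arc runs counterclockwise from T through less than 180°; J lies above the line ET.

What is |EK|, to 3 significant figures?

26.5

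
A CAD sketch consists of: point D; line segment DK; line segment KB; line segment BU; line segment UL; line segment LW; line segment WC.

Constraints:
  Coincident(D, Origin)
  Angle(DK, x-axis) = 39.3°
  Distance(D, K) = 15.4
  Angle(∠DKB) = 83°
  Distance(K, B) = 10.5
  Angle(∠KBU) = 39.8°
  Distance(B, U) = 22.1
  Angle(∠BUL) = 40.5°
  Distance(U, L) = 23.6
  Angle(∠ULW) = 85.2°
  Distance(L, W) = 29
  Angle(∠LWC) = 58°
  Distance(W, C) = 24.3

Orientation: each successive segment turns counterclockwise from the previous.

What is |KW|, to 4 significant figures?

25.64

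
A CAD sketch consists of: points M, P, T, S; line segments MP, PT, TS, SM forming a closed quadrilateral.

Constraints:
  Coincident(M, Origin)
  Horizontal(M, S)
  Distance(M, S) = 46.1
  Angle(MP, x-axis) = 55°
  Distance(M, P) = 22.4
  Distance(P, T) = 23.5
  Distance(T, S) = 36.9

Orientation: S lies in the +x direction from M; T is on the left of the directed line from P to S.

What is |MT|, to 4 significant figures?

45.53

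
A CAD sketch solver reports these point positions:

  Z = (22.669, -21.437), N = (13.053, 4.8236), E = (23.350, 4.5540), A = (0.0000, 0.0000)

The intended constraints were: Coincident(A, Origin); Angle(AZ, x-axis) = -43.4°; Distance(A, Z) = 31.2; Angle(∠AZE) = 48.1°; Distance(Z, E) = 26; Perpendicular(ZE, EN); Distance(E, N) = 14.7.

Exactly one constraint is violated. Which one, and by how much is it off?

Distance(E, N) = 14.7 — off by 4.40.

A = (0.00, 0.00) ✓; AZ at -43.40° ✓; |AZ| = 31.20 ✓; ∠AZE = 48.10° ✓; |ZE| = 26.00 ✓; ∠(ZE, EN) = 90.00° ✓; |EN| = 10.30 ✗.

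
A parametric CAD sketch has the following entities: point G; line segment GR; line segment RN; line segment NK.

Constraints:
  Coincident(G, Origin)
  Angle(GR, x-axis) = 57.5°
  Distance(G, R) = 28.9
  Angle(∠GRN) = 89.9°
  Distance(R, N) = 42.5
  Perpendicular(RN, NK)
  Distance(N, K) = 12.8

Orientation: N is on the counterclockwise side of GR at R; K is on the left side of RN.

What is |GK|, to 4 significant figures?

45.40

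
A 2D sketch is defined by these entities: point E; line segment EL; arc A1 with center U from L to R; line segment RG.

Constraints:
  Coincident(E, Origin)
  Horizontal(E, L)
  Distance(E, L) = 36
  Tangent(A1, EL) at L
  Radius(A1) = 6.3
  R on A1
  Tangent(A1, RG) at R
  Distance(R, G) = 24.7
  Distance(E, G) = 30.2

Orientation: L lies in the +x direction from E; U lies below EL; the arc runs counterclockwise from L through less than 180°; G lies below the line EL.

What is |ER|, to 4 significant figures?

30.74

Checks: |UL| = 6.300 ✓; |UR| = 6.300 ✓; ∠(UR, RG) = 90.00° ✓; |RG| = 24.70 ✓; |EG| = 30.20 ✓.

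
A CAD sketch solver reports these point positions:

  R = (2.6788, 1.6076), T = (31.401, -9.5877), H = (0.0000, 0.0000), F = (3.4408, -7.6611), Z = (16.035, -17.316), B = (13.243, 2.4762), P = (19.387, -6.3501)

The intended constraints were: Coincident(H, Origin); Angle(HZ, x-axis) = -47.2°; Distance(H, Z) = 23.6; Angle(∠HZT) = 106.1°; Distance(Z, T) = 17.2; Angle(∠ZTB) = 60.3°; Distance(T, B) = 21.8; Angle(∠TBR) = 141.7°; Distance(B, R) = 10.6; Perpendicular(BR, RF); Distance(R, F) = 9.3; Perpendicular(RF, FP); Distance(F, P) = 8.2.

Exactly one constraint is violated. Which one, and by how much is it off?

Distance(F, P) = 8.2 — off by 7.80.

H = (0.00, 0.00) ✓; HZ at -47.20° ✓; |HZ| = 23.60 ✓; ∠HZT = 106.1° ✓; |ZT| = 17.20 ✓; ∠ZTB = 60.30° ✓; |TB| = 21.80 ✓; ∠TBR = 141.7° ✓; |BR| = 10.60 ✓; ∠(BR, RF) = 90.00° ✓; |RF| = 9.300 ✓; ∠(RF, FP) = 90.00° ✓; |FP| = 16.00 ✗.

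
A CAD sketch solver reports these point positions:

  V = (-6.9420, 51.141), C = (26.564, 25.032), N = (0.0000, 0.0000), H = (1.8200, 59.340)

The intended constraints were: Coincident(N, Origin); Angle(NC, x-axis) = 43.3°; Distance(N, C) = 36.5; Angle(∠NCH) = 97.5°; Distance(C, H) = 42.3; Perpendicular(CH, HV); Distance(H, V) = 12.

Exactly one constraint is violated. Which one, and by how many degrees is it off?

Perpendicular(CH, HV) — off by 7.30°.

N = (0.00, 0.00) ✓; NC at 43.30° ✓; |NC| = 36.50 ✓; ∠NCH = 97.50° ✓; |CH| = 42.30 ✓; ∠(CH, HV) = 97.30° ✗; |HV| = 12.00 ✓.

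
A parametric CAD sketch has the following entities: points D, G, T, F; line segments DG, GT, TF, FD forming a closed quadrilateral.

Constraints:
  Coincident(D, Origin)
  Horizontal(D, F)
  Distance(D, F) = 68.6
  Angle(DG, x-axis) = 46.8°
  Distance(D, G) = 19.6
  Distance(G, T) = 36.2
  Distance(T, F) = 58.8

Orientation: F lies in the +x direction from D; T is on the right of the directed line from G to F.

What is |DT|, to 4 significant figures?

26.02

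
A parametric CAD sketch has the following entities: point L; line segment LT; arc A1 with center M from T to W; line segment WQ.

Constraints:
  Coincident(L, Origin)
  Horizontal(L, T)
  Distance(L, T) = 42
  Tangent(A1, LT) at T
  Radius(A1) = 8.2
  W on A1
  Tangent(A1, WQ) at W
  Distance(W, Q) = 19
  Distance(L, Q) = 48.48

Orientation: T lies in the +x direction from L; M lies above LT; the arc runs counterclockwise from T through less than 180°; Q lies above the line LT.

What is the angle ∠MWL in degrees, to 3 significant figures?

17.2°

Checks: |MW| = 8.200 ✓; ∠(MW, WQ) = 90.00° ✓; |WQ| = 19.00 ✓; |LQ| = 48.48 ✓.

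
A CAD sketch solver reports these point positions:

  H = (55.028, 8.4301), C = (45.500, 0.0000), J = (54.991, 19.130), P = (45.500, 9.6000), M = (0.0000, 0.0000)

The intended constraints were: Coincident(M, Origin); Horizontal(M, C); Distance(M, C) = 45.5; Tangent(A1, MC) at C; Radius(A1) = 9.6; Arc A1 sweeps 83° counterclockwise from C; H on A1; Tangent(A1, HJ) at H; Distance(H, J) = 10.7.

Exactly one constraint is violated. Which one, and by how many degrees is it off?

Tangent(A1, HJ) at H — off by 7.20°.

M = (0.00, 0.00) ✓; M.y = 0.00, C.y = 0.00 ✓; |MC| = 45.50 ✓; ∠(PC, CM) = 90.00° ✓; |PC| = 9.600 ✓; bearing(P→H) − bearing(P→C) = 83.00° ✓; |PH| = 9.600 ✓; ∠(PH, HJ) = 82.80° ✗; |HJ| = 10.70 ✓.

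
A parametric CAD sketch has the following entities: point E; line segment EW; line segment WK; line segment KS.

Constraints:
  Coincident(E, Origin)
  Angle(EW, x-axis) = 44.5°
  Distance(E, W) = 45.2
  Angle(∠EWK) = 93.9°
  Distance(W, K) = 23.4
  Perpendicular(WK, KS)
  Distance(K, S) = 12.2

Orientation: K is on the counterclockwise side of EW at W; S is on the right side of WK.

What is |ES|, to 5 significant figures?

63.116

∠EWK = 93.9°, so WK runs at 44.5° + (180° − 93.9°) = 130.60° from the x-axis; with |WK| = 23.4, K = W + 23.4·(cos 130.60°, sin 130.60°) = (17.011, 49.448). The perpendicularity gives KS at right angles to WK; with |KS| = 12.2 on the right of WK, S = K + 12.2·(0.75927, 0.65077) = (26.274, 57.387). Then |ES| = |S − E| = 63.116.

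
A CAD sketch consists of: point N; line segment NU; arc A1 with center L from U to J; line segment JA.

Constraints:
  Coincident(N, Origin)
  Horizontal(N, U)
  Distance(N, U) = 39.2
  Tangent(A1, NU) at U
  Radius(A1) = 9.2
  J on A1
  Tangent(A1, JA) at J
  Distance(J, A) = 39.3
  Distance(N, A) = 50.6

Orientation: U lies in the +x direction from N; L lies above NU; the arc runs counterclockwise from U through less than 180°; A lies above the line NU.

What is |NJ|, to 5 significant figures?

48.734

N is at the origin; NU is horizontal with |NU| = 39.2 and U on the +x side, so U = (39.200, 0.0000). A1 meets NU tangentially, so LU is at right angles to NU, so L = U + (0, 9.2) = (39.200, 9.2000). Since LJ ⟂ JA (tangency), |LA| = √(9.2² + 39.3²) = 40.362 regardless of where J sits on A1. So A lies on both circle(N, 50.6) and circle(L, 40.362); the above-NU intersection is A = (21.846, 45.641). J is the foot of the tangent from A: J = (46.386, 14.945).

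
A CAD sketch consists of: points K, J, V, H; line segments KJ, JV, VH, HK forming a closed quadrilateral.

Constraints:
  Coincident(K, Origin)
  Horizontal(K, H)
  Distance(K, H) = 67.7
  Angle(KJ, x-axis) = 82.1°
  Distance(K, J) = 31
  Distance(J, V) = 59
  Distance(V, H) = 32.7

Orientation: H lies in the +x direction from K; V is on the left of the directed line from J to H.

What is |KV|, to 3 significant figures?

71.1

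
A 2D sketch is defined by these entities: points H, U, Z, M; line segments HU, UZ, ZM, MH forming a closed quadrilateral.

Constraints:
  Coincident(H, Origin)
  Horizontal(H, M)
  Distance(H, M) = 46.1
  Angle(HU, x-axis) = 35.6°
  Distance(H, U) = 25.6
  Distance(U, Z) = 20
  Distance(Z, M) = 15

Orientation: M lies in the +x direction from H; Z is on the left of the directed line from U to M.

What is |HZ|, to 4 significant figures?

43.14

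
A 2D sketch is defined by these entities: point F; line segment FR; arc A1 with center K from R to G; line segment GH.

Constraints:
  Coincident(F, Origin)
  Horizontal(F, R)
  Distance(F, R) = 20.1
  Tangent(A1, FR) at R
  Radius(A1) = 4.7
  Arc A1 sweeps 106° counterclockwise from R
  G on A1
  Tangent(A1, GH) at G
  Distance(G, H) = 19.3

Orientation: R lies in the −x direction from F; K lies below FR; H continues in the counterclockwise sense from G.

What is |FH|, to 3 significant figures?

31.2

On A1, R sits at bearing 90° from K; a 106° counterclockwise sweep puts G at bearing 196°, so G = K + 4.7·(cos 196°, sin 196°) = (-24.6, -6.00). The tangent condition forces KG to be normal to GH, so GH runs along (−sin 196°, cos 196°); with |GH| = 19.3, H = (-19.3, -24.5). Then |FH| = |H − F| = 31.2.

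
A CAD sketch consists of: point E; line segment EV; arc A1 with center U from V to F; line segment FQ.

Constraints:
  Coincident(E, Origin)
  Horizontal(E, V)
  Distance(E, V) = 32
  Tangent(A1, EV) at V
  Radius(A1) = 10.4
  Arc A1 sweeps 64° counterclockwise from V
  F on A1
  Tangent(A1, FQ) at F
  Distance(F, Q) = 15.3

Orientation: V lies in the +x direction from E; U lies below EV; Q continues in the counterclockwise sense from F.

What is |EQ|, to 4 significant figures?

25.26

E is at the origin; EV is horizontal with |EV| = 32.0 and V on the +x side, so V = (32.00, 0.000). A1 meets EV tangentially, so UV is at right angles to EV, so U = V + (0, -10.4) = (32.00, -10.40). On A1, V sits at bearing 90° from U; a 64° counterclockwise sweep puts F at bearing 154°, so F = U + 10.4·(cos 154°, sin 154°) = (22.65, -5.841). Tangency of A1 to FQ means the radius UF is perpendicular to FQ, so FQ runs along (−sin 154°, cos 154°); with |FQ| = 15.3, Q = (15.95, -19.59). Then |EQ| = |Q − E| = 25.26.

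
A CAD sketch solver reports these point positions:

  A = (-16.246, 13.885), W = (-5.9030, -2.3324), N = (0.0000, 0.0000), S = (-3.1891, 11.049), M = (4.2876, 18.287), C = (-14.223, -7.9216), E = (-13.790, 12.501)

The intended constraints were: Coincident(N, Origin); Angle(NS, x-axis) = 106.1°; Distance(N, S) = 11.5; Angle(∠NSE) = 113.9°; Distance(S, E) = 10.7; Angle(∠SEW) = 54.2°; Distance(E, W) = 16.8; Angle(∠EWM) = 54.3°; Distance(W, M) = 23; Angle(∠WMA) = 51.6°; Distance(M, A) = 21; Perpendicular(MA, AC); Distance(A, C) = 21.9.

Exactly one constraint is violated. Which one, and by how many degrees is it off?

Perpendicular(MA, AC) — off by 6.80°.

N = (0.00, 0.00) ✓; NS at 106.1° ✓; |NS| = 11.50 ✓; ∠NSE = 113.9° ✓; |SE| = 10.70 ✓; ∠SEW = 54.20° ✓; |EW| = 16.80 ✓; ∠EWM = 54.30° ✓; |WM| = 23.00 ✓; ∠WMA = 51.60° ✓; |MA| = 21.00 ✓; ∠(MA, AC) = 83.20° ✗; |AC| = 21.90 ✓.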